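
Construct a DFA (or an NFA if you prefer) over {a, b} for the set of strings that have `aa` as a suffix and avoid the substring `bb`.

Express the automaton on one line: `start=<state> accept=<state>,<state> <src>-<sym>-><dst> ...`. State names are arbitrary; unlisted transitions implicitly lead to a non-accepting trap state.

start=q0 accept=q3 q0-a->q1 q0-b->q2 q1-a->q3 q1-b->q2 q2-a->q1 q2-b->q4 q3-a->q3 q3-b->q2 q4-a->q4 q4-b->q4

Handle the two conditions separately and then intersect. The first has 3 states tracking how much of the suffix `aa` has currently been matched; the second has 3 states tracking partial matches of the forbidden pattern `bb`. A product state is a pair (one from each), accepting exactly when both do. After merging equivalent states the machine shrinks.
5 states suffice.
        a   b  
>  q0   q1  q2 
   q1   q3  q2 
   q2   q1  q4 
 * q3   q3  q2 
   q4   q4  q4 
(> = start, * = accepting)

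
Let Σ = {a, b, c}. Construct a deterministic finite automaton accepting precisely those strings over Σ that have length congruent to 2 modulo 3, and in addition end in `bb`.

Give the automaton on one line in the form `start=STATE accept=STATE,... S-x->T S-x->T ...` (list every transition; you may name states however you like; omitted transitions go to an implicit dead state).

Build one automaton per condition and run them in lockstep. The first has 3 states tracking the input length modulo 3; the second has 3 states tracking how much of the suffix `bb` has currently been matched. A product state is a pair (one from each), accepting exactly when both do.
A 9-state machine:
        a   b   c  
>  S0   S1  S2  S1 
   S1   S3  S4  S3 
   S2   S3  S5  S3 
   S3   S0  S6  S0 
   S4   S0  S7  S0 
 * S5   S0  S7  S0 
   S6   S1  S8  S1 
   S7   S1  S8  S1 
   S8   S3  S5  S3 
(> = start, * = accepting)

start=S0 accept=S5 S0-a->S1 S0-b->S2 S0-c->S1 S1-a->S3 S1-b->S4 S1-c->S3 S2-a->S3 S2-b->S5 S2-c->S3 S3-a->S0 S3-b->S6 S3-c->S0 S4-a->S0 S4-b->S7 S4-c->S0 S5-a->S0 S5-b->S7 S5-c->S0 S6-a->S1 S6-b->S8 S6-c->S1 S7-a->S1 S7-b->S8 S7-c->S1 S8-a->S3 S8-b->S5 S8-c->S3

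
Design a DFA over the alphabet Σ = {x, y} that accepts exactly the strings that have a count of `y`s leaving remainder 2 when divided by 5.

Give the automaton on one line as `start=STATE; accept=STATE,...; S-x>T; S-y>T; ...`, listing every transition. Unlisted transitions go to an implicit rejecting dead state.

The only thing that matters is how many `y`s have appeared, reduced mod 5. Use one state per residue: q0 for 0, …, q4 for 4. Reading `y` moves to the next residue; anything else stays put. q2 is accepting.
A 5-state machine:
        x   y  
>  q0   q0  q1 
   q1   q1  q2 
 * q2   q2  q3 
   q3   q3  q4 
   q4   q4  q0 
(> = start, * = accepting)

start=q0; accept=q2; q0-x>q0; q0-y>q1; q1-x>q1; q1-y>q2; q2-x>q2; q2-y>q3; q3-x>q3; q3-y>q4; q4-x>q4; q4-y>q0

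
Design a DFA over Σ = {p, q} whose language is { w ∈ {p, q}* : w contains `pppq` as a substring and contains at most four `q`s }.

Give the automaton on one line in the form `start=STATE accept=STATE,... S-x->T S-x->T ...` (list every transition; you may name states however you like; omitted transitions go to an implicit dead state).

start=s0 accept=s10,s15,s18,s20 s0-p->s1 s0-q->s2 s1-p->s3 s1-q->s2 s2-p->s4 s2-q->s5 s3-p->s6 s3-q->s2 s4-p->s7 s4-q->s5 s5-p->s8 s5-q->s9 s6-p->s6 s6-q->s10 s7-p->s11 s7-q->s5 s8-p->s12 s8-q->s9 s9-p->s13 s9-q->s14 s10-p->s10 s10-q->s15 s11-p->s11 s11-q->s15 s12-p->s16 s12-q->s9 s13-p->s17 s13-q->s14 s14-p->s14 s14-q->s14 s15-p->s15 s15-q->s18 s16-p->s16 s16-q->s18 s17-p->s19 s17-q->s14 s18-p->s18 s18-q->s20 s19-p->s19 s19-q->s20 s20-p->s20 s20-q->s14

Run two small machines in parallel and take their product. The first has 5 states tracking whether and how much of `pppq` has been seen; the second has 6 states tracking the count of `q`s, saturating at 5. A product state is a pair (one from each), accepting exactly when both do. After merging equivalent states the machine shrinks.
21 states suffice.
          p    q  
>  s0     s1   s2 
   s1     s3   s2 
   s2     s4   s5 
   s3     s6   s2 
   s4     s7   s5 
   s5     s8   s9 
   s6     s6  s10 
   s7    s11   s5 
   s8    s12   s9 
   s9    s13  s14 
 * s10   s10  s15 
   s11   s11  s15 
   s12   s16   s9 
   s13   s17  s14 
   s14   s14  s14 
 * s15   s15  s18 
   s16   s16  s18 
   s17   s19  s14 
 * s18   s18  s20 
   s19   s19  s20 
 * s20   s20  s14 
(> = start, * = accepting)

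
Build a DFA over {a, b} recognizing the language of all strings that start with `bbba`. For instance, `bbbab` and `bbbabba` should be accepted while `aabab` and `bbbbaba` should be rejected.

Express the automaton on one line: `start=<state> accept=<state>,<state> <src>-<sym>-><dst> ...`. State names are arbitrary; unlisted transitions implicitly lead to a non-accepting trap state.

start=s0 accept=s4 s0-a->s5 s0-b->s1 s1-a->s5 s1-b->s2 s2-a->s5 s2-b->s3 s3-a->s4 s3-b->s5 s4-a->s4 s4-b->s4 s5-a->s5 s5-b->s5

Walk along `bbba` while the input agrees: from s0 take `b` to s1, and so on. Any deviation drops to the rejecting sink s5. Once s4 is reached the prefix is confirmed and every continuation is accepted.
6 states suffice.
        a   b  
>  s0   s5  s1 
   s1   s5  s2 
   s2   s5  s3 
   s3   s4  s5 
 * s4   s4  s4 
   s5   s5  s5 
(> = start, * = accepting)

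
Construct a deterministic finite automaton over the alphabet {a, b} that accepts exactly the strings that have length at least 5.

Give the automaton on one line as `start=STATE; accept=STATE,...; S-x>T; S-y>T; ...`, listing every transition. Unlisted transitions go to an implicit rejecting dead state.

start=s0; accept=s5,s6; s0-a>s1; s0-b>s1; s1-a>s2; s1-b>s2; s2-a>s3; s2-b>s3; s3-a>s4; s3-b>s4; s4-a>s5; s4-b>s5; s5-a>s6; s5-b>s6; s6-a>s6; s6-b>s6

Count input length up to 6: every symbol moves from s0 toward s6, which means 'more than 5' and absorbs. Accept from {s5, s6}.
7 states suffice.
        a   b  
>  s0   s1  s1 
   s1   s2  s2 
   s2   s3  s3 
   s3   s4  s4 
   s4   s5  s5 
 * s5   s6  s6 
 * s6   s6  s6 
(> = start, * = accepting)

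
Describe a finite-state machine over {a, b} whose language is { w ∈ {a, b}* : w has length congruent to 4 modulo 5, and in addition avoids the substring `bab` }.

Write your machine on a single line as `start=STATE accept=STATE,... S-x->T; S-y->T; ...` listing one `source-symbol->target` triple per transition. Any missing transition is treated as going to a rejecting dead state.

Run two small machines in parallel and take their product. One (5 states) tracks the input length modulo 5; the other (4 states) tracks partial matches of the forbidden pattern `bab`. Each combined state is a pair, one component from each; accept when both components accept. After merging equivalent states the machine shrinks.
A 16-state machine:
          a    b  
>  q0     q1   q2 
   q1     q3   q4 
   q2     q5   q4 
   q3     q6   q7 
   q4     q8   q7 
   q5     q6   q9 
   q6    q10  q11 
   q7    q12  q11 
   q8    q10   q9 
   q9     q9   q9 
 * q10    q0  q13 
 * q11   q14  q13 
 * q12    q0   q9 
   q13   q15   q2 
   q14    q1   q9 
   q15    q3   q9 
(> = start, * = accepting)

start=q0; accept=q10,q11,q12; q0-a->q1; q0-b->q2; q1-a->q3; q1-b->q4; q2-a->q5; q2-b->q4; q3-a->q6; q3-b->q7; q4-a->q8; q4-b->q7; q5-a->q6; q5-b->q9; q6-a->q10; q6-b->q11; q7-a->q12; q7-b->q11; q8-a->q10; q8-b->q9; q9-a->q9; q9-b->q9; q10-a->q0; q10-b->q13; q11-a->q14; q11-b->q13; q12-a->q0; q12-b->q9; q13-a->q15; q13-b->q2; q14-a->q1; q14-b->q9; q15-a->q3; q15-b->q9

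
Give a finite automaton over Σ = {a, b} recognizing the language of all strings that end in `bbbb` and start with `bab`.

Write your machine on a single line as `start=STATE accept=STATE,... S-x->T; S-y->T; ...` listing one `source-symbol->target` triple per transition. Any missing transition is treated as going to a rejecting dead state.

start=q0; accept=q8; q0-a->q1; q0-b->q2; q1-a->q1; q1-b->q1; q2-a->q3; q2-b->q1; q3-a->q1; q3-b->q4; q4-a->q5; q4-b->q6; q5-a->q5; q5-b->q4; q6-a->q5; q6-b->q7; q7-a->q5; q7-b->q8; q8-a->q5; q8-b->q8

Build one automaton per condition and run them in lockstep. The first has 5 states tracking how much of the suffix `bbbb` has currently been matched; the second has 5 states tracking whether the input so far still matches the prefix `bab`. A product state is a pair (one from each), accepting exactly when both do. Equivalent product states are then merged.
9 states suffice.
        a   b  
>  q0   q1  q2 
   q1   q1  q1 
   q2   q3  q1 
   q3   q1  q4 
   q4   q5  q6 
   q5   q5  q4 
   q6   q5  q7 
   q7   q5  q8 
 * q8   q5  q8 
(> = start, * = accepting)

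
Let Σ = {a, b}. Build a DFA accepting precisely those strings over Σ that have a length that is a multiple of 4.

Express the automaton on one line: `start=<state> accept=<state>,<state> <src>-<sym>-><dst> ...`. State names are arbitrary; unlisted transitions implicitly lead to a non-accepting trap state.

Count input length modulo 4: every symbol advances one step around the cycle S0 → S1 → S2 → S3 → S0. Accept at S0.
        a   b  
>* S0   S1  S1 
   S1   S2  S2 
   S2   S3  S3 
   S3   S0  S0 
(> = start, * = accepting)

start=S0 accept=S0 S0-a->S1 S0-b->S1 S1-a->S2 S1-b->S2 S2-a->S3 S2-b->S3 S3-a->S0 S3-b->S0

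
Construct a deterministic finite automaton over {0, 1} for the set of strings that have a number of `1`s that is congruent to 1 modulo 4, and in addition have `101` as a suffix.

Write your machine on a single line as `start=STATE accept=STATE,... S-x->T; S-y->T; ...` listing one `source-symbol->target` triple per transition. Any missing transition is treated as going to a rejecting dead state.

start=S0; accept=S15; S0-0->S0; S0-1->S1; S1-0->S2; S1-1->S3; S2-0->S4; S2-1->S5; S3-0->S6; S3-1->S7; S4-0->S4; S4-1->S3; S5-0->S6; S5-1->S7; S6-0->S8; S6-1->S9; S7-0->S10; S7-1->S11; S8-0->S8; S8-1->S7; S9-0->S10; S9-1->S11; S10-0->S12; S10-1->S13; S11-0->S14; S11-1->S1; S12-0->S12; S12-1->S11; S13-0->S14; S13-1->S1; S14-0->S0; S14-1->S15; S15-0->S2; S15-1->S3

Handle the two conditions separately and then intersect. The first has 4 states tracking the count of `1`s modulo 4; the second has 4 states tracking how much of the suffix `101` has currently been matched. A product state is a pair (one from each), accepting exactly when both do.
With 16 states:
          0    1  
>  S0     S0   S1 
   S1     S2   S3 
   S2     S4   S5 
   S3     S6   S7 
   S4     S4   S3 
   S5     S6   S7 
   S6     S8   S9 
   S7    S10  S11 
   S8     S8   S7 
   S9    S10  S11 
   S10   S12  S13 
   S11   S14   S1 
   S12   S12  S11 
   S13   S14   S1 
   S14    S0  S15 
 * S15    S2   S3 
(> = start, * = accepting)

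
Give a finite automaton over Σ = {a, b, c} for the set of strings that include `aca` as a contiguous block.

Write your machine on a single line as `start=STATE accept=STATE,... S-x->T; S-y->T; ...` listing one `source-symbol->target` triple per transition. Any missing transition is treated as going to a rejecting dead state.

Track how much of `aca` has been matched so far: state s0 is no progress, s3 is the absorbing accept state reached once `aca` has occurred. Intermediate states record partial matches; on a mismatch, fall back to the longest reusable overlap.
4 states suffice.
        a   b   c  
>  s0   s1  s0  s0 
   s1   s1  s0  s2 
   s2   s3  s0  s0 
 * s3   s3  s3  s3 
(> = start, * = accepting)

start=s0; accept=s3; s0-a->s1; s0-b->s0; s0-c->s0; s1-a->s1; s1-b->s0; s1-c->s2; s2-a->s3; s2-b->s0; s2-c->s0; s3-a->s3; s3-b->s3; s3-c->s3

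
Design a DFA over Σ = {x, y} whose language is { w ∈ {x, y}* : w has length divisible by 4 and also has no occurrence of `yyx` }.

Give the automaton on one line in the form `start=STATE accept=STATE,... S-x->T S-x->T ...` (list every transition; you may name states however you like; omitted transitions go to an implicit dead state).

start=s0 accept=s0,s10,s11 s0-x->s1 s0-y->s2 s1-x->s3 s1-y->s4 s2-x->s3 s2-y->s5 s3-x->s6 s3-y->s7 s4-x->s6 s4-y->s8 s5-x->s9 s5-y->s8 s6-x->s0 s6-y->s10 s7-x->s0 s7-y->s11 s8-x->s12 s8-y->s11 s9-x->s12 s9-y->s12 s10-x->s1 s10-y->s13 s11-x->s14 s11-y->s13 s12-x->s14 s12-y->s14 s13-x->s15 s13-y->s5 s14-x->s15 s14-y->s15 s15-x->s9 s15-y->s9

Handle the two conditions separately and then intersect. One (4 states) tracks the input length modulo 4; the other (4 states) tracks partial matches of the forbidden pattern `yyx`. Each combined state is a pair, one component from each; accept when both components accept.
          x    y  
>* s0     s1   s2 
   s1     s3   s4 
   s2     s3   s5 
   s3     s6   s7 
   s4     s6   s8 
   s5     s9   s8 
   s6     s0  s10 
   s7     s0  s11 
   s8    s12  s11 
   s9    s12  s12 
 * s10    s1  s13 
 * s11   s14  s13 
   s12   s14  s14 
   s13   s15   s5 
   s14   s15  s15 
   s15    s9   s9 
(> = start, * = accepting)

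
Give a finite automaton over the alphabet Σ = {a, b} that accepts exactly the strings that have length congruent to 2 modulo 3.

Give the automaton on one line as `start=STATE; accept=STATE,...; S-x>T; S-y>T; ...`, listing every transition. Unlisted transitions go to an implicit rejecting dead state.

start=q0; accept=q2; q0-a>q1; q0-b>q1; q1-a>q2; q1-b>q2; q2-a>q0; q2-b>q0

Count input length modulo 3: every symbol advances one step around the cycle q0 → q1 → q2 → q0. Accept at q2.
A 3-state machine:
        a   b  
>  q0   q1  q1 
   q1   q2  q2 
 * q2   q0  q0 
(> = start, * = accepting)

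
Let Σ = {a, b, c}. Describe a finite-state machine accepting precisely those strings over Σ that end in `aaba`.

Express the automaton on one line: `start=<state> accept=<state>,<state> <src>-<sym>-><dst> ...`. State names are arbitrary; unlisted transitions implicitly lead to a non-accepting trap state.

start=q0 accept=q4 q0-a->q1 q0-b->q0 q0-c->q0 q1-a->q2 q1-b->q0 q1-c->q0 q2-a->q2 q2-b->q3 q2-c->q0 q3-a->q4 q3-b->q0 q3-c->q0 q4-a->q2 q4-b->q0 q4-c->q0

Let each state record the length of the longest suffix of the input read so far that is also a prefix of `aaba`. q1 means the last symbol is `a`; q2 means the last 2 symbols are `aa`; q3 means the last 3 symbols are `aab`; q4 means the last 4 symbols are `aaba`. Accept only at q4, where the string currently ends in `aaba`.
A 5-state machine:
        a   b   c  
>  q0   q1  q0  q0 
   q1   q2  q0  q0 
   q2   q2  q3  q0 
   q3   q4  q0  q0 
 * q4   q2  q0  q0 
(> = start, * = accepting)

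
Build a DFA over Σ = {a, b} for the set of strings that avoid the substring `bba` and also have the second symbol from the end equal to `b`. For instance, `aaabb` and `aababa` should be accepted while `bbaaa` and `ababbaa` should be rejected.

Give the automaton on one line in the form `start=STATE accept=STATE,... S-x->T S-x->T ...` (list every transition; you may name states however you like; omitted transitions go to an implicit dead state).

Build one automaton per condition and run them in lockstep. The first has 4 states tracking partial matches of the forbidden pattern `bba`; the second has 7 states tracking the last 2 symbols read. A product state is a pair (one from each), accepting exactly when both do.
          a    b  
>  q0     q1   q2 
   q1     q3   q4 
   q2     q5   q6 
   q3     q3   q4 
   q4     q5   q6 
 * q5     q3   q4 
 * q6     q7   q6 
   q7     q8   q9 
   q8     q8   q9 
   q9     q7  q10 
   q10    q7  q10 
(> = start, * = accepting)

start=q0 accept=q5,q6 q0-a->q1 q0-b->q2 q1-a->q3 q1-b->q4 q2-a->q5 q2-b->q6 q3-a->q3 q3-b->q4 q4-a->q5 q4-b->q6 q5-a->q3 q5-b->q4 q6-a->q7 q6-b->q6 q7-a->q8 q7-b->q9 q8-a->q8 q8-b->q9 q9-a->q7 q9-b->q10 q10-a->q7 q10-b->q10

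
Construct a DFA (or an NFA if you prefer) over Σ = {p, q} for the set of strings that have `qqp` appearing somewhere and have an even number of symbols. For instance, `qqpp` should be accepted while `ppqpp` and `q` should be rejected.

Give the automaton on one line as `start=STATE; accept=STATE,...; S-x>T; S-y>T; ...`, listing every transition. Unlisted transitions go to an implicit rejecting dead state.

start=A; accept=H; A-p>B; A-q>C; B-p>A; B-q>D; C-p>A; C-q>E; D-p>B; D-q>F; E-p>G; E-q>F; F-p>H; F-q>E; G-p>H; G-q>H; H-p>G; H-q>G

Build one automaton per condition and run them in lockstep. The first has 4 states tracking whether and how much of `qqp` has been seen; the second has 2 states tracking the input length modulo 2. A product state is a pair (one from each), accepting exactly when both do.
An 8-state machine:
       p  q 
>  A   B  C 
   B   A  D 
   C   A  E 
   D   B  F 
   E   G  F 
   F   H  E 
   G   H  H 
 * H   G  G 
(> = start, * = accepting)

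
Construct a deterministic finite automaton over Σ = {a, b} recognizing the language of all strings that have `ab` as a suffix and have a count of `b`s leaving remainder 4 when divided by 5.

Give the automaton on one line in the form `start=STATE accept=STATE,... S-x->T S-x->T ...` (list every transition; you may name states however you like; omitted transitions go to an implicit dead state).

start=q0 accept=q12 q0-a->q1 q0-b->q2 q1-a->q1 q1-b->q3 q2-a->q4 q2-b->q5 q3-a->q4 q3-b->q5 q4-a->q4 q4-b->q6 q5-a->q7 q5-b->q8 q6-a->q7 q6-b->q8 q7-a->q7 q7-b->q9 q8-a->q10 q8-b->q11 q9-a->q10 q9-b->q11 q10-a->q10 q10-b->q12 q11-a->q13 q11-b->q0 q12-a->q13 q12-b->q0 q13-a->q13 q13-b->q14 q14-a->q1 q14-b->q2

Handle the two conditions separately and then intersect. The first has 3 states tracking how much of the suffix `ab` has currently been matched; the second has 5 states tracking the count of `b`s modulo 5. A product state is a pair (one from each), accepting exactly when both do.
15 states suffice.
          a    b  
>  q0     q1   q2 
   q1     q1   q3 
   q2     q4   q5 
   q3     q4   q5 
   q4     q4   q6 
   q5     q7   q8 
   q6     q7   q8 
   q7     q7   q9 
   q8    q10  q11 
   q9    q10  q11 
   q10   q10  q12 
   q11   q13   q0 
 * q12   q13   q0 
   q13   q13  q14 
   q14    q1   q2 
(> = start, * = accepting)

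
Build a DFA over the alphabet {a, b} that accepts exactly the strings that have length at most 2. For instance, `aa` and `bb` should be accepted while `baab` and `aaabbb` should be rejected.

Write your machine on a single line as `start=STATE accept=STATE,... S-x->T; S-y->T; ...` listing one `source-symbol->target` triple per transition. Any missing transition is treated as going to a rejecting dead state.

start=q0; accept=q0,q1,q2; q0-a->q1; q0-b->q1; q1-a->q2; q1-b->q2; q2-a->q3; q2-b->q3; q3-a->q3; q3-b->q3

Count input length up to 3: every symbol moves from q0 toward q3, which means 'more than 2' and absorbs. Accept from {q0, q1, q2}.
        a   b  
>* q0   q1  q1 
 * q1   q2  q2 
 * q2   q3  q3 
   q3   q3  q3 
(> = start, * = accepting)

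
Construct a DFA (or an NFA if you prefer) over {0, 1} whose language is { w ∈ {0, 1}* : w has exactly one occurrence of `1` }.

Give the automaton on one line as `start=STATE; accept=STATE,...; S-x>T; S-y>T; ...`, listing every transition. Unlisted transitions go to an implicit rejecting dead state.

start=q0; accept=q1; q0-0>q0; q0-1>q1; q1-0>q1; q1-1>q2; q2-0>q2; q2-1>q2

Only the number of `1`s matters, and only up to 2. Make a chain q0 → q1 → q2 advanced by each `1` (with q2 absorbing); every other symbol self-loops. The accepting set is {q1}.
A 3-state machine:
        0   1  
>  q0   q0  q1 
 * q1   q1  q2 
   q2   q2  q2 
(> = start, * = accepting)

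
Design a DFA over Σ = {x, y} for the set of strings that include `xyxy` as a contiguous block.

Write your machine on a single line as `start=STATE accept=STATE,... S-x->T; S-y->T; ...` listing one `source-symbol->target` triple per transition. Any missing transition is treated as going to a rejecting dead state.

States q0..q3 record the length of the longest prefix of `xyxy` that matches the current input suffix. Reaching q4 means `xyxy` has been seen, and we stay there forever. Accept from q4.
5 states suffice.
        x   y  
>  q0   q1  q0 
   q1   q1  q2 
   q2   q3  q0 
   q3   q1  q4 
 * q4   q4  q4 
(> = start, * = accepting)

start=q0; accept=q4; q0-x->q1; q0-y->q0; q1-x->q1; q1-y->q2; q2-x->q3; q2-y->q0; q3-x->q1; q3-y->q4; q4-x->q4; q4-y->q4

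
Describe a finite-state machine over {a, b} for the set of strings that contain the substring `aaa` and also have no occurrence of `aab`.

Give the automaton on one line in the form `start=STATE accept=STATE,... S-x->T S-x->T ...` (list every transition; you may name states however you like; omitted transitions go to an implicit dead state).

start=q0 accept=q3 q0-a->q1 q0-b->q0 q1-a->q2 q1-b->q0 q2-a->q3 q2-b->q4 q3-a->q3 q3-b->q4 q4-a->q4 q4-b->q4

Handle the two conditions separately and then intersect. One (4 states) tracks whether and how much of `aaa` has been seen; the other (4 states) tracks partial matches of the forbidden pattern `aab`. Each combined state is a pair, one component from each; accept when both components accept. After merging equivalent states the machine shrinks.
With 5 states:
        a   b  
>  q0   q1  q0 
   q1   q2  q0 
   q2   q3  q4 
 * q3   q3  q4 
   q4   q4  q4 
(> = start, * = accepting)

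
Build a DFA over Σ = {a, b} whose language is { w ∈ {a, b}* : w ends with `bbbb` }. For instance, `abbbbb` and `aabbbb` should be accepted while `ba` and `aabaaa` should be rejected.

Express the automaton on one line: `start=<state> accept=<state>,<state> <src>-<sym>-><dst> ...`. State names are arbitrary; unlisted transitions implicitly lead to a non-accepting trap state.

Remember how much of `bbbb` the current input suffix matches. State S0 means no match yet; S1 means the last symbol is `b`; S2 means the last 2 symbols are `bb`; S3 means the last 3 symbols are `bbb`; S4 means the last 4 symbols are `bbbb`. Only S4 accepts. On a mismatch, fall back to the longest proper suffix that is still a prefix of `bbbb`.
A 5-state machine:
        a   b  
>  S0   S0  S1 
   S1   S0  S2 
   S2   S0  S3 
   S3   S0  S4 
 * S4   S0  S4 
(> = start, * = accepting)

start=S0 accept=S4 S0-a->S0 S0-b->S1 S1-a->S0 S1-b->S2 S2-a->S0 S2-b->S3 S3-a->S0 S3-b->S4 S4-a->S0 S4-b->S4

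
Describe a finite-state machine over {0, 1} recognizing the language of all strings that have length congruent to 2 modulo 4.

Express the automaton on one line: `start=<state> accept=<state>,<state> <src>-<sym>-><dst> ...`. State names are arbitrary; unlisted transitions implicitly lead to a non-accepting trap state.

start=q0 accept=q2 q0-0->q1 q0-1->q1 q1-0->q2 q1-1->q2 q2-0->q3 q2-1->q3 q3-0->q0 q3-1->q0

Only the length mod 4 matters, so use a 4-cycle: from any state, every input symbol moves to the next state, wrapping q3 back to q0. Mark q2 accepting.
4 states suffice.
        0   1  
>  q0   q1  q1 
   q1   q2  q2 
 * q2   q3  q3 
   q3   q0  q0 
(> = start, * = accepting)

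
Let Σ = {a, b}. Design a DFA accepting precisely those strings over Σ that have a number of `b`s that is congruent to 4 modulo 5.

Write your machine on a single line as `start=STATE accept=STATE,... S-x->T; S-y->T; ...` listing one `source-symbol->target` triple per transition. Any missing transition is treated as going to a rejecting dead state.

Keep the running count of `b`s modulo 5: each `b` advances along the cycle q0 → q1 → q2 → q3 → q4 → q0 while other symbols loop. Accept at q4.
With 5 states:
        a   b  
>  q0   q0  q1 
   q1   q1  q2 
   q2   q2  q3 
   q3   q3  q4 
 * q4   q4  q0 
(> = start, * = accepting)

start=q0; accept=q4; q0-a->q0; q0-b->q1; q1-a->q1; q1-b->q2; q2-a->q2; q2-b->q3; q3-a->q3; q3-b->q4; q4-a->q4; q4-b->q0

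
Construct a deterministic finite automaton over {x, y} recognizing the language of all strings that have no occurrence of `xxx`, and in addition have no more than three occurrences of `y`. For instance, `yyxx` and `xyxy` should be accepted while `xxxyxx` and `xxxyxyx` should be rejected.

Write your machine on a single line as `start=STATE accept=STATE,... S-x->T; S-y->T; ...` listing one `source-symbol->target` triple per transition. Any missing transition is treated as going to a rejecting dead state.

start=q0; accept=q0,q1,q2,q3,q4,q5,q7,q8,q9,q11,q12,q15; q0-x->q1; q0-y->q2; q1-x->q3; q1-y->q2; q2-x->q4; q2-y->q5; q3-x->q6; q3-y->q2; q4-x->q7; q4-y->q5; q5-x->q8; q5-y->q9; q6-x->q6; q6-y->q10; q7-x->q10; q7-y->q5; q8-x->q11; q8-y->q9; q9-x->q12; q9-y->q13; q10-x->q10; q10-y->q14; q11-x->q14; q11-y->q9; q12-x->q15; q12-y->q13; q13-x->q16; q13-y->q13; q14-x->q14; q14-y->q17; q15-x->q17; q15-y->q13; q16-x->q18; q16-y->q13; q17-x->q17; q17-y->q19; q18-x->q19; q18-y->q13; q19-x->q19; q19-y->q19

Build one automaton per condition and run them in lockstep. One (4 states) tracks partial matches of the forbidden pattern `xxx`; the other (5 states) tracks the count of `y`s, saturating at 4. Each combined state is a pair, one component from each; accept when both components accept.
With 20 states:
          x    y  
>* q0     q1   q2 
 * q1     q3   q2 
 * q2     q4   q5 
 * q3     q6   q2 
 * q4     q7   q5 
 * q5     q8   q9 
   q6     q6  q10 
 * q7    q10   q5 
 * q8    q11   q9 
 * q9    q12  q13 
   q10   q10  q14 
 * q11   q14   q9 
 * q12   q15  q13 
   q13   q16  q13 
   q14   q14  q17 
 * q15   q17  q13 
   q16   q18  q13 
   q17   q17  q19 
   q18   q19  q13 
   q19   q19  q19 
(> = start, * = accepting)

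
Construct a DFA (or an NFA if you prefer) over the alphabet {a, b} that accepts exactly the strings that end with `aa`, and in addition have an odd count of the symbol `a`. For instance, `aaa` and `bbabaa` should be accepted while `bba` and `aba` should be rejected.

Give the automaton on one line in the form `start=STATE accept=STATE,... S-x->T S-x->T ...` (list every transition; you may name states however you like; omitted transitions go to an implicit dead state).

Handle the two conditions separately and then intersect. The first has 3 states tracking how much of the suffix `aa` has currently been matched; the second has 2 states tracking the count of `a`s modulo 2. A product state is a pair (one from each), accepting exactly when both do. Equivalent product states are then merged.
With 4 states:
        a   b  
>  q0   q1  q0 
   q1   q2  q1 
   q2   q3  q0 
 * q3   q2  q1 
(> = start, * = accepting)

start=q0 accept=q3 q0-a->q1 q0-b->q0 q1-a->q2 q1-b->q1 q2-a->q3 q2-b->q0 q3-a->q2 q3-b->q1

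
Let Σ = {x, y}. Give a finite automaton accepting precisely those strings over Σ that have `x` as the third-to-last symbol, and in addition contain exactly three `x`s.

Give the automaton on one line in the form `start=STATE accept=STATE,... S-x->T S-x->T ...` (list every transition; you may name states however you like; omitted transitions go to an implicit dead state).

start=q0 accept=q4,q8,q9,q12 q0-x->q1 q0-y->q0 q1-x->q2 q1-y->q3 q2-x->q4 q2-y->q5 q3-x->q6 q3-y->q3 q4-x->q7 q4-y->q8 q5-x->q9 q5-y->q10 q6-x->q11 q6-y->q5 q7-x->q7 q7-y->q7 q8-x->q7 q8-y->q12 q9-x->q7 q9-y->q13 q10-x->q14 q10-y->q10 q11-x->q7 q11-y->q8 q12-x->q7 q12-y->q7 q13-x->q7 q13-y->q12 q14-x->q7 q14-y->q13

Run two small machines in parallel and take their product. One (15 states) tracks the last 3 symbols read; the other (5 states) tracks the count of `x`s, saturating at 4. Each combined state is a pair, one component from each; accept when both components accept. Minimizing collapses redundant product states.
A 15-state machine:
          x    y  
>  q0     q1   q0 
   q1     q2   q3 
   q2     q4   q5 
   q3     q6   q3 
 * q4     q7   q8 
   q5     q9  q10 
   q6    q11   q5 
   q7     q7   q7 
 * q8     q7  q12 
 * q9     q7  q13 
   q10   q14  q10 
   q11    q7   q8 
 * q12    q7   q7 
   q13    q7  q12 
   q14    q7  q13 
(> = start, * = accepting)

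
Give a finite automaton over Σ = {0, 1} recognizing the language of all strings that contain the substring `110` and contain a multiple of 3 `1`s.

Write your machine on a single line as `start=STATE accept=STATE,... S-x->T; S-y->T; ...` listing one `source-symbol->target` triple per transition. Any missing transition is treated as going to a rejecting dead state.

start=q0; accept=q8; q0-0->q0; q0-1->q1; q1-0->q2; q1-1->q3; q2-0->q2; q2-1->q4; q3-0->q5; q3-1->q6; q4-0->q7; q4-1->q6; q5-0->q5; q5-1->q8; q6-0->q8; q6-1->q9; q7-0->q7; q7-1->q10; q8-0->q8; q8-1->q11; q9-0->q11; q9-1->q3; q10-0->q0; q10-1->q9; q11-0->q11; q11-1->q5

Run two small machines in parallel and take their product. One (4 states) tracks whether and how much of `110` has been seen; the other (3 states) tracks the count of `1`s modulo 3. Each combined state is a pair, one component from each; accept when both components accept.
          0    1  
>  q0     q0   q1 
   q1     q2   q3 
   q2     q2   q4 
   q3     q5   q6 
   q4     q7   q6 
   q5     q5   q8 
   q6     q8   q9 
   q7     q7  q10 
 * q8     q8  q11 
   q9    q11   q3 
   q10    q0   q9 
   q11   q11   q5 
(> = start, * = accepting)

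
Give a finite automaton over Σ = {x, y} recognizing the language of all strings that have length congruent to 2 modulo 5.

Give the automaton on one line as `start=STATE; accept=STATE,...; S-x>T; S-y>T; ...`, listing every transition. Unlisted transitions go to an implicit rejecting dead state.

Count input length modulo 5: every symbol advances one step around the cycle s0 → s1 → s2 → s3 → s4 → s0. Accept at s2.
With 5 states:
        x   y  
>  s0   s1  s1 
   s1   s2  s2 
 * s2   s3  s3 
   s3   s4  s4 
   s4   s0  s0 
(> = start, * = accepting)

start=s0; accept=s2; s0-x>s1; s0-y>s1; s1-x>s2; s1-y>s2; s2-x>s3; s2-y>s3; s3-x>s4; s3-y>s4; s4-x>s0; s4-y>s0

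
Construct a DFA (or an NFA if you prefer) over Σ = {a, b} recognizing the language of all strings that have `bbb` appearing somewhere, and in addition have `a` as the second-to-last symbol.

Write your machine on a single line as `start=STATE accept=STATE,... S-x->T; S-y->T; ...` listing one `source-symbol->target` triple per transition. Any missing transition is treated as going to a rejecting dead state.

start=s0; accept=s5,s6; s0-a->s0; s0-b->s1; s1-a->s0; s1-b->s2; s2-a->s0; s2-b->s3; s3-a->s4; s3-b->s3; s4-a->s5; s4-b->s6; s5-a->s5; s5-b->s6; s6-a->s4; s6-b->s3

Build one automaton per condition and run them in lockstep. The first has 4 states tracking whether and how much of `bbb` has been seen; the second has 7 states tracking the last 2 symbols read. A product state is a pair (one from each), accepting exactly when both do. Equivalent product states are then merged.
With 7 states:
        a   b  
>  s0   s0  s1 
   s1   s0  s2 
   s2   s0  s3 
   s3   s4  s3 
   s4   s5  s6 
 * s5   s5  s6 
 * s6   s4  s3 
(> = start, * = accepting)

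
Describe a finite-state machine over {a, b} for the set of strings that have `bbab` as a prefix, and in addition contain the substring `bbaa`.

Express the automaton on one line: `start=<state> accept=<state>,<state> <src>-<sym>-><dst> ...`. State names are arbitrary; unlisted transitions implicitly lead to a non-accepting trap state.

start=q0 accept=q13 q0-a->q1 q0-b->q2 q1-a->q1 q1-b->q3 q2-a->q1 q2-b->q4 q3-a->q1 q3-b->q5 q4-a->q6 q4-b->q5 q5-a->q7 q5-b->q5 q6-a->q8 q6-b->q9 q7-a->q8 q7-b->q3 q8-a->q8 q8-b->q8 q9-a->q10 q9-b->q11 q10-a->q10 q10-b->q9 q11-a->q12 q11-b->q11 q12-a->q13 q12-b->q9 q13-a->q13 q13-b->q13

Handle the two conditions separately and then intersect. One (6 states) tracks whether the input so far still matches the prefix `bbab`; the other (5 states) tracks whether and how much of `bbaa` has been seen. Each combined state is a pair, one component from each; accept when both components accept.
14 states suffice.
          a    b  
>  q0     q1   q2 
   q1     q1   q3 
   q2     q1   q4 
   q3     q1   q5 
   q4     q6   q5 
   q5     q7   q5 
   q6     q8   q9 
   q7     q8   q3 
   q8     q8   q8 
   q9    q10  q11 
   q10   q10   q9 
   q11   q12  q11 
   q12   q13   q9 
 * q13   q13  q13 
(> = start, * = accepting)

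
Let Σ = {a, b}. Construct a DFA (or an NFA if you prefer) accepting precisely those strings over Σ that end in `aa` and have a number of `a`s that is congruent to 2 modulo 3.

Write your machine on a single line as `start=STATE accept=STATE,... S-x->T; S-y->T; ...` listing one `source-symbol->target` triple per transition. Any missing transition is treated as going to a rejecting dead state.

Handle the two conditions separately and then intersect. The first has 3 states tracking how much of the suffix `aa` has currently been matched; the second has 3 states tracking the count of `a`s modulo 3. A product state is a pair (one from each), accepting exactly when both do.
        a   b  
>  S0   S1  S0 
   S1   S2  S3 
 * S2   S4  S5 
   S3   S6  S3 
   S4   S7  S0 
   S5   S8  S5 
   S6   S4  S5 
   S7   S2  S3 
   S8   S7  S0 
(> = start, * = accepting)

start=S0; accept=S2; S0-a->S1; S0-b->S0; S1-a->S2; S1-b->S3; S2-a->S4; S2-b->S5; S3-a->S6; S3-b->S3; S4-a->S7; S4-b->S0; S5-a->S8; S5-b->S5; S6-a->S4; S6-b->S5; S7-a->S2; S7-b->S3; S8-a->S7; S8-b->S0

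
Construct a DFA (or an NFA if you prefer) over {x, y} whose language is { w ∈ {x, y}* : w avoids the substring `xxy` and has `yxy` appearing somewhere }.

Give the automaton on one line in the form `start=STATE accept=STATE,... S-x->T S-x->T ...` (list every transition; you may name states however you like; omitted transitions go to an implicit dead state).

start=s0 accept=s5,s6,s7 s0-x->s1 s0-y->s2 s1-x->s3 s1-y->s2 s2-x->s4 s2-y->s2 s3-x->s3 s3-y->s3 s4-x->s3 s4-y->s5 s5-x->s6 s5-y->s5 s6-x->s7 s6-y->s5 s7-x->s7 s7-y->s3

Build one automaton per condition and run them in lockstep. The first has 4 states tracking partial matches of the forbidden pattern `xxy`; the second has 4 states tracking whether and how much of `yxy` has been seen. A product state is a pair (one from each), accepting exactly when both do. After merging equivalent states the machine shrinks.
8 states suffice.
        x   y  
>  s0   s1  s2 
   s1   s3  s2 
   s2   s4  s2 
   s3   s3  s3 
   s4   s3  s5 
 * s5   s6  s5 
 * s6   s7  s5 
 * s7   s7  s3 
(> = start, * = accepting)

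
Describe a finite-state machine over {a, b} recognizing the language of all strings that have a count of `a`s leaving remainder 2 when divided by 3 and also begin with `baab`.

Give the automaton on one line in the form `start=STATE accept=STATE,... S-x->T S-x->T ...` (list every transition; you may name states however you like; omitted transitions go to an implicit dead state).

Run two small machines in parallel and take their product. The first has 3 states tracking the count of `a`s modulo 3; the second has 6 states tracking whether the input so far still matches the prefix `baab`. A product state is a pair (one from each), accepting exactly when both do. Equivalent product states are then merged.
        a   b  
>  q0   q1  q2 
   q1   q1  q1 
   q2   q3  q1 
   q3   q4  q1 
   q4   q1  q5 
 * q5   q6  q5 
   q6   q7  q6 
   q7   q5  q7 
(> = start, * = accepting)

start=q0 accept=q5 q0-a->q1 q0-b->q2 q1-a->q1 q1-b->q1 q2-a->q3 q2-b->q1 q3-a->q4 q3-b->q1 q4-a->q1 q4-b->q5 q5-a->q6 q5-b->q5 q6-a->q7 q6-b->q6 q7-a->q5 q7-b->q7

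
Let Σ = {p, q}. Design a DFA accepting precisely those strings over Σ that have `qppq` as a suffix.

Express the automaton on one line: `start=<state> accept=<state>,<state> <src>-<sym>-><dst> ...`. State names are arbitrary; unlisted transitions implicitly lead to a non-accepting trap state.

start=s0 accept=s4 s0-p->s0 s0-q->s1 s1-p->s2 s1-q->s1 s2-p->s3 s2-q->s1 s3-p->s0 s3-q->s4 s4-p->s2 s4-q->s1

Remember how much of `qppq` the current input suffix matches. State s0 means no match yet; s1 means the last symbol is `q`; s2 means the last 2 symbols are `qp`; s3 means the last 3 symbols are `qpp`; s4 means the last 4 symbols are `qppq`. Only s4 accepts. On a mismatch, fall back to the longest proper suffix that is still a prefix of `qppq`.
5 states suffice.
        p   q  
>  s0   s0  s1 
   s1   s2  s1 
   s2   s3  s1 
   s3   s0  s4 
 * s4   s2  s1 
(> = start, * = accepting)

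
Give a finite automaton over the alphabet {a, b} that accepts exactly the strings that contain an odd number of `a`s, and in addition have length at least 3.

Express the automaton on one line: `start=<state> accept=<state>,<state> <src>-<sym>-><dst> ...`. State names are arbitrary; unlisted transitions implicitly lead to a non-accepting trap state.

Run two small machines in parallel and take their product. One (2 states) tracks the count of `a`s modulo 2; the other (5 states) tracks the input length, saturating at 4. Each combined state is a pair, one component from each; accept when both components accept. After merging equivalent states the machine shrinks.
With 6 states:
        a   b  
>  q0   q1  q2 
   q1   q3  q4 
   q2   q4  q3 
   q3   q5  q3 
   q4   q3  q5 
 * q5   q3  q5 
(> = start, * = accepting)

start=q0 accept=q5 q0-a->q1 q0-b->q2 q1-a->q3 q1-b->q4 q2-a->q4 q2-b->q3 q3-a->q5 q3-b->q3 q4-a->q3 q4-b->q5 q5-a->q3 q5-b->q5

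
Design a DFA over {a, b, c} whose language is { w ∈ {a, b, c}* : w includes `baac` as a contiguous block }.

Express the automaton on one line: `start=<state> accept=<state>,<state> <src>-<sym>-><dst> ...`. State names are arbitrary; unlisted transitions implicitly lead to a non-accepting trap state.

Track how much of `baac` has been matched so far: state q0 is no progress, q4 is the absorbing accept state reached once `baac` has occurred. Intermediate states record partial matches; on a mismatch, fall back to the longest reusable overlap.
With 5 states:
        a   b   c  
>  q0   q0  q1  q0 
   q1   q2  q1  q0 
   q2   q3  q1  q0 
   q3   q0  q1  q4 
 * q4   q4  q4  q4 
(> = start, * = accepting)

start=q0 accept=q4 q0-a->q0 q0-b->q1 q0-c->q0 q1-a->q2 q1-b->q1 q1-c->q0 q2-a->q3 q2-b->q1 q2-c->q0 q3-a->q0 q3-b->q1 q3-c->q4 q4-a->q4 q4-b->q4 q4-c->q4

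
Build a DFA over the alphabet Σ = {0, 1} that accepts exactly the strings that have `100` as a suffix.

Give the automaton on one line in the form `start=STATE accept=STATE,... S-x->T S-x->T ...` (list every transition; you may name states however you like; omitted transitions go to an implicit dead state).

start=A accept=D A-0->A A-1->B B-0->C B-1->B C-0->D C-1->B D-0->A D-1->B

Let each state record the length of the longest suffix of the input read so far that is also a prefix of `100`. B means the last symbol is `1`; C means the last 2 symbols are `10`; D means the last 3 symbols are `100`. Accept only at D, where the string currently ends in `100`.
A 4-state machine:
       0  1 
>  A   A  B 
   B   C  B 
   C   D  B 
 * D   A  B 
(> = start, * = accepting)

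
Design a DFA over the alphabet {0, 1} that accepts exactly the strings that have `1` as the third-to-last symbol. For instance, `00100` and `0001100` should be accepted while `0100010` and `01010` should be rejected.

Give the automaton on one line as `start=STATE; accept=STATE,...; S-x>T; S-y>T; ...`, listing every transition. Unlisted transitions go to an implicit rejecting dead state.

start=A; accept=L,M,N,O; A-0>B; A-1>C; B-0>D; B-1>E; C-0>F; C-1>G; D-0>H; D-1>I; E-0>J; E-1>K; F-0>L; F-1>M; G-0>N; G-1>O; H-0>H; H-1>I; I-0>J; I-1>K; J-0>L; J-1>M; K-0>N; K-1>O; L-0>H; L-1>I; M-0>J; M-1>K; N-0>L; N-1>M; O-0>N; O-1>O

A DFA must remember the last 3 symbols (since which symbol is third-to-last isn't known until the input ends). Use one state per possible window of the last ≤3 symbols; accept from those whose window starts with `1`.
With 15 states:
       0  1 
>  A   B  C 
   B   D  E 
   C   F  G 
   D   H  I 
   E   J  K 
   F   L  M 
   G   N  O 
   H   H  I 
   I   J  K 
   J   L  M 
   K   N  O 
 * L   H  I 
 * M   J  K 
 * N   L  M 
 * O   N  O 
(> = start, * = accepting)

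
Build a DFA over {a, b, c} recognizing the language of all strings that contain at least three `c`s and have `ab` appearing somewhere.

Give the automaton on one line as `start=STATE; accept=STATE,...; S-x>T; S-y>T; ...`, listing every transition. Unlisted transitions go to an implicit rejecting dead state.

start=s0; accept=s11; s0-a>s1; s0-b>s0; s0-c>s2; s1-a>s1; s1-b>s3; s1-c>s2; s2-a>s4; s2-b>s2; s2-c>s5; s3-a>s3; s3-b>s3; s3-c>s6; s4-a>s4; s4-b>s6; s4-c>s5; s5-a>s7; s5-b>s5; s5-c>s8; s6-a>s6; s6-b>s6; s6-c>s9; s7-a>s7; s7-b>s9; s7-c>s8; s8-a>s10; s8-b>s8; s8-c>s8; s9-a>s9; s9-b>s9; s9-c>s11; s10-a>s10; s10-b>s11; s10-c>s8; s11-a>s11; s11-b>s11; s11-c>s11

Build one automaton per condition and run them in lockstep. One (5 states) tracks the count of `c`s, saturating at 4; the other (3 states) tracks whether and how much of `ab` has been seen. Each combined state is a pair, one component from each; accept when both components accept. Equivalent product states are then merged.
          a    b    c  
>  s0     s1   s0   s2 
   s1     s1   s3   s2 
   s2     s4   s2   s5 
   s3     s3   s3   s6 
   s4     s4   s6   s5 
   s5     s7   s5   s8 
   s6     s6   s6   s9 
   s7     s7   s9   s8 
   s8    s10   s8   s8 
   s9     s9   s9  s11 
   s10   s10  s11   s8 
 * s11   s11  s11  s11 
(> = start, * = accepting)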